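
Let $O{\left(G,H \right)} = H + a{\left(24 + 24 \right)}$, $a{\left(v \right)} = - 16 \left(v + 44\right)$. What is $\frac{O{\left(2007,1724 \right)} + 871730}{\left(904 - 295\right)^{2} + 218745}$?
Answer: $\frac{435991}{294813} \approx 1.4789$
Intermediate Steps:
$a{\left(v \right)} = -704 - 16 v$ ($a{\left(v \right)} = - 16 \left(44 + v\right) = -704 - 16 v$)
$O{\left(G,H \right)} = -1472 + H$ ($O{\left(G,H \right)} = H - \left(704 + 16 \left(24 + 24\right)\right) = H - 1472 = -1472 + H$)
$\frac{O{\left(2007,1724 \right)} + 871730}{\left(904 - 295\right)^{2} + 218745} = \frac{\left(-1472 + 1724\right) + 871730}{\left(904 - 295\right)^{2} + 218745} = \frac{252 + 871730}{609^{2} + 218745} = \frac{871982}{370881 + 218745} = \frac{871982}{589626} = 871982 \cdot \frac{1}{589626} = \frac{435991}{294813}$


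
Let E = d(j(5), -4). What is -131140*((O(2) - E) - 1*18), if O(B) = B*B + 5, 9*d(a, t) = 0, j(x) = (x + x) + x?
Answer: 1180260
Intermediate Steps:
j(x) = 3*x (j(x) = 2*x + x = 3*x)
d(a, t) = 0 (d(a, t) = (⅑)*0 = 0)
O(B) = 5 + B² (O(B) = B² + 5 = 5 + B²)
E = 0
-131140*((O(2) - E) - 1*18) = -131140*(((5 + 2²) - 1*0) - 1*18) = -131140*(((5 + 4) + 0) - 18) = -131140*((9 + 0) - 18) = -131140*(9 - 18) = -131140*(-9) = -6557*(-180) = 1180260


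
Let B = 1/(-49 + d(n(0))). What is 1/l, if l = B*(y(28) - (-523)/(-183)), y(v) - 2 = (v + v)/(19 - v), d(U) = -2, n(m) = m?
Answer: 27999/3887 ≈ 7.2032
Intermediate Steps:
y(v) = 2 + 2*v/(19 - v) (y(v) = 2 + (v + v)/(19 - v) = 2 + (2*v)/(19 - v) = 2 + 2*v/(19 - v))
B = -1/51 (B = 1/(-49 - 2) = 1/(-51) = -1/51 ≈ -0.019608)
l = 3887/27999 (l = -(-38/(-19 + 28) - (-523)/(-183))/51 = -(-38/9 - (-523)*(-1)/183)/51 = -(-38*1/9 - 1*523/183)/51 = -(-38/9 - 523/183)/51 = -1/51*(-3887/549) = 3887/27999 ≈ 0.13883)
1/l = 1/(3887/27999) = 27999/3887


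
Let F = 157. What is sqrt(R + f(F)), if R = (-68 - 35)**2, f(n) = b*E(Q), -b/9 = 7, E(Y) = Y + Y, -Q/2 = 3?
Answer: sqrt(11365) ≈ 106.61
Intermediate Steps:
Q = -6 (Q = -2*3 = -6)
E(Y) = 2*Y
b = -63 (b = -9*7 = -63)
f(n) = 756 (f(n) = -126*(-6) = -63*(-12) = 756)
R = 10609 (R = (-103)**2 = 10609)
sqrt(R + f(F)) = sqrt(10609 + 756) = sqrt(11365)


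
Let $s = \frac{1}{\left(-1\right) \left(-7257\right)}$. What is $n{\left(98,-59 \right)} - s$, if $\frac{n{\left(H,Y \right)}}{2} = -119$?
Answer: $- \frac{1727167}{7257} \approx -238.0$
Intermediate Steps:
$n{\left(H,Y \right)} = -238$ ($n{\left(H,Y \right)} = 2 \left(-119\right) = -238$)
$s = \frac{1}{7257} \approx 0.0001378$
$n{\left(98,-59 \right)} - s = -238 - \frac{1}{7257} = - \frac{1727167}{7257}$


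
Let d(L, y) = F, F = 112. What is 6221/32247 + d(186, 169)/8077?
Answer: 53858681/260459019 ≈ 0.20678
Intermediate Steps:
d(L, y) = 112
6221/32247 + d(186, 169)/8077 = 6221/32247 + 112/8077 = 53858681/260459019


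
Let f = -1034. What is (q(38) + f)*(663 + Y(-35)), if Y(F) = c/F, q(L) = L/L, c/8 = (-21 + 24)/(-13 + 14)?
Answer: -23945973/35 ≈ -6.8417e+5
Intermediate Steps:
c = 24 (c = 8*((-21 + 24)/(-13 + 14)) = 8*(3/1) = 8*(3*1) = 8*3 = 24)
q(L) = 1
Y(F) = 24/F
(q(38) + f)*(663 + Y(-35)) = (1 - 1034)*(663 + 24/(-35)) = -1033*(663 + 24*(-1/35)) = -1033*(663 - 24/35) = -1033*23181/35 = -23945973/35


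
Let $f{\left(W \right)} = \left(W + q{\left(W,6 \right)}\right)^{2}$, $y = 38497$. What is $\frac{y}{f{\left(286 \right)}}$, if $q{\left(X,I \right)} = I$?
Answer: $\frac{38497}{85264} \approx 0.4515$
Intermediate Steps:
$f{\left(W \right)} = \left(6 + W\right)^{2}$ ($f{\left(W \right)} = \left(W + 6\right)^{2} = \left(6 + W\right)^{2}$)
$\frac{y}{f{\left(286 \right)}} = \frac{38497}{\left(6 + 286\right)^{2}} = \frac{38497}{292^{2}} = \frac{38497}{85264}$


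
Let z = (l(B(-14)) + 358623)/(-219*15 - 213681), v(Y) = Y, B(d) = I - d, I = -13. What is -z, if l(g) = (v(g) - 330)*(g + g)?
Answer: 357965/216966 ≈ 1.6499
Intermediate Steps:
B(d) = -13 - d
l(g) = 2*g*(-330 + g) (l(g) = (g - 330)*(g + g) = (-330 + g)*(2*g) = 2*g*(-330 + g))
z = -357965/216966 (z = (2*(-13 - 1*(-14))*(-330 + (-13 - 1*(-14))) + 358623)/(-219*15 - 213681) = (2*(-13 + 14)*(-330 + (-13 + 14)) + 358623)/(-3285 - 213681) = (2*1*(-330 + 1) + 358623)/(-216966) = (2*1*(-329) + 358623)*(-1/216966) = (-658 + 358623)*(-1/216966) = 357965*(-1/216966) = -357965/216966 ≈ -1.6499)
-z = -1*(-357965/216966) = 357965/216966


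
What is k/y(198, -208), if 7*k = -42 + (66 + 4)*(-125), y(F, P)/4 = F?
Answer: -157/99 ≈ -1.5859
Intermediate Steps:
y(F, P) = 4*F
k = -1256 (k = (-42 + (66 + 4)*(-125))/7 = (-42 + 70*(-125))/7 = (-42 - 8750)/7 = (⅐)*(-8792) = -1256)
k/y(198, -208) = -1256/(4*198) = -1256/792 = -1256*1/792 = -157/99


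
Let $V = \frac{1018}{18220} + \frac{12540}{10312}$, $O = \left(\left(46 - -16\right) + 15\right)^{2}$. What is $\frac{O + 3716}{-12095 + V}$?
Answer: $- \frac{56629604775}{71007054512} \approx -0.79752$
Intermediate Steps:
$O = 5929$ ($O = \left(\left(46 + 16\right) + 15\right)^{2} = \left(62 + 15\right)^{2} = 77^{2} = 5929$)
$V = \frac{7468013}{5871395}$ ($V = 1018 \cdot \frac{1}{18220} + 12540 \cdot \frac{1}{10312} = \frac{509}{9110} + \frac{3135}{2578} = \frac{7468013}{5871395} \approx 1.2719$)
$\frac{O + 3716}{-12095 + V} = \frac{5929 + 3716}{-12095 + \frac{7468013}{5871395}} = \frac{9645}{- \frac{71007054512}{5871395}} = 9645 \left(- \frac{5871395}{71007054512}\right) = - \frac{56629604775}{71007054512}$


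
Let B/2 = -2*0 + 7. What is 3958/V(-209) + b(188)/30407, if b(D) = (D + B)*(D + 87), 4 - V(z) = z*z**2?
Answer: 507254799056/277595628531 ≈ 1.8273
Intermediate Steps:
B = 14 (B = 2*(-2*0 + 7) = 2*(0 + 7) = 2*7 = 14)
V(z) = 4 - z**3 (V(z) = 4 - z*z**2 = 4 - z**3)
b(D) = (14 + D)*(87 + D) (b(D) = (D + 14)*(D + 87) = (14 + D)*(87 + D))
3958/V(-209) + b(188)/30407 = 3958/(4 - 1*(-209)**3) + (1218 + 188**2 + 101*188)/30407 = 3958/(4 - 1*(-9129329)) + (1218 + 35344 + 18988)*(1/30407) = 3958/(4 + 9129329) + 55550*(1/30407) = 3958/9129333 + 55550/30407 = 507254799056/277595628531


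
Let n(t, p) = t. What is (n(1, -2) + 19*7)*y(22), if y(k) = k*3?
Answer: 8844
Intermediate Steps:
y(k) = 3*k
(n(1, -2) + 19*7)*y(22) = (1 + 19*7)*(3*22) = (1 + 133)*66 = 134*66 = 8844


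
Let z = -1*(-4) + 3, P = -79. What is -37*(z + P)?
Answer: 2664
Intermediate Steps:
z = 7 (z = 4 + 3 = 7)
-37*(z + P) = -37*(7 - 79) = -37*(-72) = 2664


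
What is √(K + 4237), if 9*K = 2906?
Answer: √41039/3 ≈ 67.527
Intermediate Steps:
K = 2906/9 (K = (⅑)*2906 = 2906/9 ≈ 322.89)
√(K + 4237) = √(2906/9 + 4237) = √(41039/9) = √41039/3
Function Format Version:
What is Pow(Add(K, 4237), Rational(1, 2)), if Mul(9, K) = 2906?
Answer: Mul(Rational(1, 3), Pow(41039, Rational(1, 2))) ≈ 67.527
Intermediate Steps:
K = Rational(2906, 9) (K = Mul(Rational(1, 9), 2906) = Rational(2906, 9) ≈ 322.89)
Pow(Add(K, 4237), Rational(1, 2)) = Pow(Add(Rational(2906, 9), 4237), Rational(1, 2)) = Pow(Rational(41039, 9), Rational(1, 2)) = Mul(Rational(1, 3), Pow(41039, Rational(1, 2)))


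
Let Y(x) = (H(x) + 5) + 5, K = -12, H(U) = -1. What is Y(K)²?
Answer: 81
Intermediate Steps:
Y(x) = 9 (Y(x) = (-1 + 5) + 5 = 4 + 5 = 9)
Y(K)² = 9² = 81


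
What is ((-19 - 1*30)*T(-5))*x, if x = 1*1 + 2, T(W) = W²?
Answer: -3675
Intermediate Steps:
x = 3 (x = 1 + 2 = 3)
((-19 - 1*30)*T(-5))*x = ((-19 - 1*30)*(-5)²)*3 = ((-19 - 30)*25)*3 = -49*25*3 = -1225*3 = -3675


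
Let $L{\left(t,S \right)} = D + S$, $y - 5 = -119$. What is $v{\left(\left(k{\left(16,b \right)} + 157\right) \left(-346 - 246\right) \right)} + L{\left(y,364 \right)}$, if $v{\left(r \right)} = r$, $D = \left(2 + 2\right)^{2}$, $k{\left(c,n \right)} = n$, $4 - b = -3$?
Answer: $-96708$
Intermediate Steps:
$b = 7$ ($b = 4 - -3 = 4 + 3 = 7$)
$D = 16$ ($D = 4^{2} = 16$)
$y = -114$ ($y = 5 - 119 = -114$)
$L{\left(t,S \right)} = 16 + S$
$v{\left(\left(k{\left(16,b \right)} + 157\right) \left(-346 - 246\right) \right)} + L{\left(y,364 \right)} = \left(7 + 157\right) \left(-346 - 246\right) + \left(16 + 364\right) = 164 \left(-592\right) + 380 = -97088 + 380 = -96708$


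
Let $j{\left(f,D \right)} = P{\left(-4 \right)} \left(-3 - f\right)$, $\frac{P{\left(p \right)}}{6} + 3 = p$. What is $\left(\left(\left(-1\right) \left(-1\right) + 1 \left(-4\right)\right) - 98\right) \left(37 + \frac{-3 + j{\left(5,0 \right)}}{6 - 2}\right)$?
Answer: $- \frac{48581}{4} \approx -12145.0$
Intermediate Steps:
$P{\left(p \right)} = -18 + 6 p$
$j{\left(f,D \right)} = 126 + 42 f$ ($j{\left(f,D \right)} = \left(-18 + 6 \left(-4\right)\right) \left(-3 - f\right) = \left(-18 - 24\right) \left(-3 - f\right) = - 42 \left(-3 - f\right) = 126 + 42 f$)
$\left(\left(\left(-1\right) \left(-1\right) + 1 \left(-4\right)\right) - 98\right) \left(37 + \frac{-3 + j{\left(5,0 \right)}}{6 - 2}\right) = \left(\left(\left(-1\right) \left(-1\right) + 1 \left(-4\right)\right) - 98\right) \left(37 + \frac{-3 + \left(126 + 42 \cdot 5\right)}{6 - 2}\right) = \left(\left(1 - 4\right) - 98\right) \left(37 + \frac{-3 + \left(126 + 210\right)}{4}\right) = \left(-3 - 98\right) \left(37 + \left(-3 + 336\right) \frac{1}{4}\right) = - 101 \left(37 + 333 \cdot \frac{1}{4}\right) = - 101 \left(37 + \frac{333}{4}\right) = \left(-101\right) \frac{481}{4} = - \frac{48581}{4}$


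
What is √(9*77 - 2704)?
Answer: I*√2011 ≈ 44.844*I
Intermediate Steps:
√(9*77 - 2704) = √(693 - 2704) = √(-2011) = I*√2011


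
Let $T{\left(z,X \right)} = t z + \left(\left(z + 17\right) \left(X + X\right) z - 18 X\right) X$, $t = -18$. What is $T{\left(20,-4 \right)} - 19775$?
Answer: $3257$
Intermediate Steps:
$T{\left(z,X \right)} = - 18 z + X \left(- 18 X + 2 X z \left(17 + z\right)\right)$ ($T{\left(z,X \right)} = - 18 z + \left(\left(z + 17\right) \left(X + X\right) z - 18 X\right) X = - 18 z + \left(\left(17 + z\right) 2 X z - 18 X\right) X = - 18 z + \left(2 X \left(17 + z\right) z - 18 X\right) X = - 18 z + \left(2 X z \left(17 + z\right) - 18 X\right) X = - 18 z + \left(- 18 X + 2 X z \left(17 + z\right)\right) X = - 18 z + X \left(- 18 X + 2 X z \left(17 + z\right)\right)$)
$T{\left(20,-4 \right)} - 19775 = \left(\left(-18\right) 20 - 18 \left(-4\right)^{2} + 2 \left(-4\right)^{2} \cdot 20^{2} + 34 \cdot 20 \left(-4\right)^{2}\right) - 19775 = \left(-360 - 288 + 2 \cdot 16 \cdot 400 + 34 \cdot 20 \cdot 16\right) - 19775 = \left(-360 - 288 + 12800 + 10880\right) - 19775 = 23032 - 19775 = 3257$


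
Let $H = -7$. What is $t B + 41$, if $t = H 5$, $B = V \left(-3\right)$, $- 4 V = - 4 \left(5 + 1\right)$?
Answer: $671$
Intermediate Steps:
$V = 6$ ($V = - \frac{\left(-4\right) \left(5 + 1\right)}{4} = - \frac{\left(-4\right) 6}{4} = \left(- \frac{1}{4}\right) \left(-24\right) = 6$)
$B = -18$ ($B = 6 \left(-3\right) = -18$)
$t = -35$ ($t = \left(-7\right) 5 = -35$)
$t B + 41 = \left(-35\right) \left(-18\right) + 41 = 630 + 41 = 671$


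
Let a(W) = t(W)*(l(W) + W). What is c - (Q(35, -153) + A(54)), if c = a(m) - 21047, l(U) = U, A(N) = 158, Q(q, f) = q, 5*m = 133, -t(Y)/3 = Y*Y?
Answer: -16770822/125 ≈ -1.3417e+5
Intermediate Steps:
t(Y) = -3*Y² (t(Y) = -3*Y*Y = -3*Y²)
m = 133/5 (m = (⅕)*133 = 133/5 ≈ 26.600)
a(W) = -6*W³ (a(W) = (-3*W²)*(W + W) = (-3*W²)*(2*W) = -6*W³)
c = -16746697/125 (c = -6*(133/5)³ - 21047 = -6*2352637/125 - 21047 = -14115822/125 - 21047 = -16746697/125 ≈ -1.3397e+5)
c - (Q(35, -153) + A(54)) = -16746697/125 - (35 + 158) = -16746697/125 - 1*193 = -16746697/125 - 193 = -16770822/125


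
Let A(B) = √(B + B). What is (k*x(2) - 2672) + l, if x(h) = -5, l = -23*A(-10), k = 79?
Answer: -3067 - 46*I*√5 ≈ -3067.0 - 102.86*I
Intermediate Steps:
A(B) = √2*√B (A(B) = √(2*B) = √2*√B)
l = -46*I*√5 (l = -23*√2*√(-10) = -23*√2*I*√10 = -46*I*√5 ≈ -102.86*I)
(k*x(2) - 2672) + l = (79*(-5) - 2672) - 46*I*√5 = (-395 - 2672) - 46*I*√5 = -3067 - 46*I*√5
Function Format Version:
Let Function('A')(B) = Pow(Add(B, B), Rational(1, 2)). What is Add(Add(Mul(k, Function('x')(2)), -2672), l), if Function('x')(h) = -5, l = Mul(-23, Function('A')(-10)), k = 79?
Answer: Add(-3067, Mul(-46, I, Pow(5, Rational(1, 2)))) ≈ Add(-3067.0, Mul(-102.86, I))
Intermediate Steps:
Function('A')(B) = Mul(Pow(2, Rational(1, 2)), Pow(B, Rational(1, 2))) (Function('A')(B) = Pow(Mul(2, B), Rational(1, 2)) = Mul(Pow(2, Rational(1, 2)), Pow(B, Rational(1, 2))))
l = Mul(-46, I, Pow(5, Rational(1, 2))) (l = Mul(-23, Mul(Pow(2, Rational(1, 2)), Pow(-10, Rational(1, 2)))) = Mul(-23, Mul(Pow(2, Rational(1, 2)), Mul(I, Pow(10, Rational(1, 2))))) = Mul(-23, Mul(2, I, Pow(5, Rational(1, 2)))) = Mul(-46, I, Pow(5, Rational(1, 2))) ≈ Mul(-102.86, I))
Add(Add(Mul(k, Function('x')(2)), -2672), l) = Add(Add(Mul(79, -5), -2672), Mul(-46, I, Pow(5, Rational(1, 2)))) = Add(Add(-395, -2672), Mul(-46, I, Pow(5, Rational(1, 2)))) = Add(-3067, Mul(-46, I, Pow(5, Rational(1, 2))))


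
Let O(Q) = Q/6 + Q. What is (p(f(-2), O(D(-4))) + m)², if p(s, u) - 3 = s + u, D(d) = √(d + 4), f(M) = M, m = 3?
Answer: 16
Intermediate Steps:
D(d) = √(4 + d)
O(Q) = 7*Q/6 (O(Q) = Q/6 + Q = 7*Q/6)
p(s, u) = 3 + s + u (p(s, u) = 3 + (s + u) = 3 + s + u)
(p(f(-2), O(D(-4))) + m)² = ((3 - 2 + 7*√(4 - 4)/6) + 3)² = ((3 - 2 + 7*√0/6) + 3)² = ((3 - 2 + (7/6)*0) + 3)² = ((3 - 2 + 0) + 3)² = (1 + 3)² = 4² = 16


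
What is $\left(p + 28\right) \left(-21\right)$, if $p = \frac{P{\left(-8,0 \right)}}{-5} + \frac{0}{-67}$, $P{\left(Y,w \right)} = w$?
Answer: $-588$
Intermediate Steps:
$p = 0$ ($p = \frac{0}{-5} + \frac{0}{-67} = 0 \left(- \frac{1}{5}\right) + 0 \left(- \frac{1}{67}\right) = 0 + 0 = 0$)
$\left(p + 28\right) \left(-21\right) = \left(0 + 28\right) \left(-21\right) = 28 \left(-21\right) = -588$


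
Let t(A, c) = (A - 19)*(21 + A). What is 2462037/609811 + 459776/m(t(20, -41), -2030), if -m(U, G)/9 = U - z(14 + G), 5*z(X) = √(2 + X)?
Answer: (-1397339853415*I + 22158333*√2014)/(5488299*(√2014 + 205*I)) ≈ -1185.0 - 260.29*I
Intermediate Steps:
t(A, c) = (-19 + A)*(21 + A)
z(X) = √(2 + X)/5
m(U, G) = -9*U + 9*√(16 + G)/5 (m(U, G) = -9*(U - √(2 + (14 + G))/5) = -9*(U - √(16 + G)/5) = -9*U + 9*√(16 + G)/5)
2462037/609811 + 459776/m(t(20, -41), -2030) = 2462037/609811 + 459776/(-9*(-399 + 20² + 2*20) + 9*√(16 - 2030)/5) = 2462037*(1/609811) + 459776/(-9*(-399 + 400 + 40) + 9*√(-2014)/5) = 2462037/609811 + 459776/(-9*41 + 9*(I*√2014)/5) = 2462037/609811 + 459776/(-369 + 9*I*√2014/5)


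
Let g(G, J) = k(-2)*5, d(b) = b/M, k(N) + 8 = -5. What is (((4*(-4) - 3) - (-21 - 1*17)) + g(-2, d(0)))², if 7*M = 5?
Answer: 2116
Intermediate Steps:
M = 5/7 (M = (⅐)*5 = 5/7 ≈ 0.71429)
k(N) = -13 (k(N) = -8 - 5 = -13)
d(b) = 7*b/5 (d(b) = b/(5/7) = b*(7/5) = 7*b/5)
g(G, J) = -65 (g(G, J) = -13*5 = -65)
(((4*(-4) - 3) - (-21 - 1*17)) + g(-2, d(0)))² = (((4*(-4) - 3) - (-21 - 1*17)) - 65)² = (((-16 - 3) - (-21 - 17)) - 65)² = ((-19 - 1*(-38)) - 65)² = ((-19 + 38) - 65)² = (19 - 65)² = (-46)² = 2116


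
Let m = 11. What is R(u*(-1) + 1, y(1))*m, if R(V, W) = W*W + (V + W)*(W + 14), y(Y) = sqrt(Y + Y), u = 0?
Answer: 198 + 165*sqrt(2) ≈ 431.35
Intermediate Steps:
y(Y) = sqrt(2)*sqrt(Y) (y(Y) = sqrt(2*Y) = sqrt(2)*sqrt(Y))
R(V, W) = W**2 + (14 + W)*(V + W) (R(V, W) = W**2 + (V + W)*(14 + W) = W**2 + (14 + W)*(V + W))
R(u*(-1) + 1, y(1))*m = (2*(sqrt(2)*sqrt(1))**2 + 14*(0*(-1) + 1) + 14*(sqrt(2)*sqrt(1)) + (0*(-1) + 1)*(sqrt(2)*sqrt(1)))*11 = (2*(sqrt(2)*1)**2 + 14*(0 + 1) + 14*(sqrt(2)*1) + (0 + 1)*(sqrt(2)*1))*11 = (2*(sqrt(2))**2 + 14*1 + 14*sqrt(2) + 1*sqrt(2))*11 = (2*2 + 14 + 14*sqrt(2) + sqrt(2))*11 = (4 + 14 + 14*sqrt(2) + sqrt(2))*11 = (18 + 15*sqrt(2))*11 = 198 + 165*sqrt(2)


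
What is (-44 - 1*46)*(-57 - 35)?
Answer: 8280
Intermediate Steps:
(-44 - 1*46)*(-57 - 35) = (-44 - 46)*(-92) = -90*(-92) = 8280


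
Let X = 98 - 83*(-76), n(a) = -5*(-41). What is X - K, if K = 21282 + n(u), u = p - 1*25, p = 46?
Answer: -15081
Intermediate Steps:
u = 21 (u = 46 - 1*25 = 46 - 25 = 21)
n(a) = 205
X = 6406 (X = 98 + 6308 = 6406)
K = 21487 (K = 21282 + 205 = 21487)
X - K = 6406 - 1*21487 = 6406 - 21487 = -15081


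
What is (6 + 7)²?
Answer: 169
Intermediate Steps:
(6 + 7)² = 13² = 169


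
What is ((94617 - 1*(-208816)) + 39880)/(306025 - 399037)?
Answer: -343313/93012 ≈ -3.6911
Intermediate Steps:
((94617 - 1*(-208816)) + 39880)/(306025 - 399037) = ((94617 + 208816) + 39880)/(-93012) = (303433 + 39880)*(-1/93012) = 343313*(-1/93012) = -343313/93012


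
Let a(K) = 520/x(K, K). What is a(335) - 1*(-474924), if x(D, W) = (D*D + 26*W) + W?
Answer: 5759403400/12127 ≈ 4.7492e+5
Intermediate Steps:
x(D, W) = D**2 + 27*W (x(D, W) = (D**2 + 26*W) + W = D**2 + 27*W)
a(K) = 520/(K**2 + 27*K)
a(335) - 1*(-474924) = 520/(335*(27 + 335)) - 1*(-474924) = 520*(1/335)/362 + 474924 = 520*(1/335)*(1/362) + 474924 = 52/12127 + 474924 = 5759403400/12127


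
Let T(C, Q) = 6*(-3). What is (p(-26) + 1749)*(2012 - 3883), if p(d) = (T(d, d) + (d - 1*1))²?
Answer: -7061154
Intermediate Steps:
T(C, Q) = -18
p(d) = (-19 + d)² (p(d) = (-18 + (d - 1*1))² = (-18 + (d - 1))² = (-18 + (-1 + d))² = (-19 + d)²)
(p(-26) + 1749)*(2012 - 3883) = ((-19 - 26)² + 1749)*(2012 - 3883) = ((-45)² + 1749)*(-1871) = (2025 + 1749)*(-1871) = 3774*(-1871) = -7061154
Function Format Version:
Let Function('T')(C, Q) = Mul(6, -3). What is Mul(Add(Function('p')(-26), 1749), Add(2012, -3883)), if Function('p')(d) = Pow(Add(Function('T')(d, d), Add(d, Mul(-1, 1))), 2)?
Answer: -7061154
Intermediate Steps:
Function('T')(C, Q) = -18
Function('p')(d) = Pow(Add(-19, d), 2) (Function('p')(d) = Pow(Add(-18, Add(d, Mul(-1, 1))), 2) = Pow(Add(-18, Add(d, -1)), 2) = Pow(Add(-18, Add(-1, d)), 2) = Pow(Add(-19, d), 2))
Mul(Add(Function('p')(-26), 1749), Add(2012, -3883)) = Mul(Add(Pow(Add(-19, -26), 2), 1749), Add(2012, -3883)) = Mul(Add(Pow(-45, 2), 1749), -1871) = Mul(Add(2025, 1749), -1871) = Mul(3774, -1871) = -7061154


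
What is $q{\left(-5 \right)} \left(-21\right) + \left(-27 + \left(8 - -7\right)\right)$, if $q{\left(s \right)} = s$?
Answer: $93$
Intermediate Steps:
$q{\left(-5 \right)} \left(-21\right) + \left(-27 + \left(8 - -7\right)\right) = \left(-5\right) \left(-21\right) + \left(-27 + \left(8 - -7\right)\right) = 105 + \left(-27 + \left(8 + 7\right)\right) = 105 + \left(-27 + 15\right) = 105 - 12 = 93$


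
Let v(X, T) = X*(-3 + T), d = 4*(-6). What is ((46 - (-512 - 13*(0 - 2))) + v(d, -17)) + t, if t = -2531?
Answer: -1519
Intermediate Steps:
d = -24
((46 - (-512 - 13*(0 - 2))) + v(d, -17)) + t = ((46 - (-512 - 13*(0 - 2))) - 24*(-3 - 17)) - 2531 = ((46 - (-512 - 13*(-2))) - 24*(-20)) - 2531 = ((46 - (-512 + 26)) + 480) - 2531 = ((46 - 1*(-486)) + 480) - 2531 = ((46 + 486) + 480) - 2531 = (532 + 480) - 2531 = 1012 - 2531 = -1519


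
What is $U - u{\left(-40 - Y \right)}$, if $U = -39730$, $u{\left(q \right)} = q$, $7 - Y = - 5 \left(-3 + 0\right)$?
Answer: $-39698$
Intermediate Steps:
$Y = -8$ ($Y = 7 - - 5 \left(-3 + 0\right) = 7 - \left(-5\right) \left(-3\right) = 7 - 15 = -8$)
$U - u{\left(-40 - Y \right)} = -39730 - \left(-40 - -8\right) = -39730 - \left(-40 + 8\right) = -39730 - -32 = -39730 + 32 = -39698$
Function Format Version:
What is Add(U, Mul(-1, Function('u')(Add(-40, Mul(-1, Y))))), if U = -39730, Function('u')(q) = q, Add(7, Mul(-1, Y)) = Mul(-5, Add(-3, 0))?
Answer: -39698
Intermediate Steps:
Y = -8 (Y = Add(7, Mul(-1, Mul(-5, Add(-3, 0)))) = Add(7, Mul(-1, Mul(-5, -3))) = Add(7, Mul(-1, 15)) = Add(7, -15) = -8)
Add(U, Mul(-1, Function('u')(Add(-40, Mul(-1, Y))))) = Add(-39730, Mul(-1, Add(-40, Mul(-1, -8)))) = Add(-39730, Mul(-1, Add(-40, 8))) = Add(-39730, Mul(-1, -32)) = Add(-39730, 32) = -39698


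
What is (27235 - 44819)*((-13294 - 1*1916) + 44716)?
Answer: -518833504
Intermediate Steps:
(27235 - 44819)*((-13294 - 1*1916) + 44716) = -17584*((-13294 - 1916) + 44716) = -17584*(-15210 + 44716) = -17584*29506 = -518833504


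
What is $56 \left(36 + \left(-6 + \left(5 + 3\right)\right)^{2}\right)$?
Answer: $2240$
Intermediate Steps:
$56 \left(36 + \left(-6 + \left(5 + 3\right)\right)^{2}\right) = 56 \left(36 + \left(-6 + 8\right)^{2}\right) = 56 \left(36 + 2^{2}\right) = 56 \left(36 + 4\right) = 56 \cdot 40 = 2240$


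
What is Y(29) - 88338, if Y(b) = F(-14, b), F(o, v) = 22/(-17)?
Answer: -1501768/17 ≈ -88339.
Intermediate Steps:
F(o, v) = -22/17 (F(o, v) = 22*(-1/17) = -22/17)
Y(b) = -22/17
Y(29) - 88338 = -22/17 - 88338 = -1501768/17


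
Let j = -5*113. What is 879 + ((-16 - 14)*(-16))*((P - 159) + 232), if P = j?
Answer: -235281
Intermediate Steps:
j = -565
P = -565
879 + ((-16 - 14)*(-16))*((P - 159) + 232) = 879 + ((-16 - 14)*(-16))*((-565 - 159) + 232) = 879 + (-30*(-16))*(-724 + 232) = 879 + 480*(-492) = 879 - 236160 = -235281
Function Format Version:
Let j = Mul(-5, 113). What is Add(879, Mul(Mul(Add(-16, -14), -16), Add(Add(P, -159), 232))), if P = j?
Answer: -235281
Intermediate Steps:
j = -565
P = -565
Add(879, Mul(Mul(Add(-16, -14), -16), Add(Add(P, -159), 232))) = Add(879, Mul(Mul(Add(-16, -14), -16), Add(Add(-565, -159), 232))) = Add(879, Mul(Mul(-30, -16), Add(-724, 232))) = Add(879, Mul(480, -492)) = Add(879, -236160) = -235281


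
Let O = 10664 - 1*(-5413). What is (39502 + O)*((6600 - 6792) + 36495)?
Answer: 2017684437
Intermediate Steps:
O = 16077 (O = 10664 + 5413 = 16077)
(39502 + O)*((6600 - 6792) + 36495) = (39502 + 16077)*((6600 - 6792) + 36495) = 55579*(-192 + 36495) = 55579*36303 = 2017684437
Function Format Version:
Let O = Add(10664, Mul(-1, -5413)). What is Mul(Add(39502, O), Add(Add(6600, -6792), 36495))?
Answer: 2017684437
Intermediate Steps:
O = 16077 (O = Add(10664, 5413) = 16077)
Mul(Add(39502, O), Add(Add(6600, -6792), 36495)) = Mul(Add(39502, 16077), Add(Add(6600, -6792), 36495)) = Mul(55579, Add(-192, 36495)) = Mul(55579, 36303) = 2017684437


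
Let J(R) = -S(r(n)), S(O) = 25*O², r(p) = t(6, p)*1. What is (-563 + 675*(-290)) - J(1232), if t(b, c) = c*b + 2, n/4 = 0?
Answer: -196213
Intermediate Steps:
n = 0 (n = 4*0 = 0)
t(b, c) = 2 + b*c (t(b, c) = b*c + 2 = 2 + b*c)
r(p) = 2 + 6*p (r(p) = (2 + 6*p)*1 = 2 + 6*p)
J(R) = -100 (J(R) = -25*(2 + 6*0)² = -25*(2 + 0)² = -25*2² = -25*4 = -1*100 = -100)
(-563 + 675*(-290)) - J(1232) = (-563 + 675*(-290)) - 1*(-100) = (-563 - 195750) + 100 = -196313 + 100 = -196213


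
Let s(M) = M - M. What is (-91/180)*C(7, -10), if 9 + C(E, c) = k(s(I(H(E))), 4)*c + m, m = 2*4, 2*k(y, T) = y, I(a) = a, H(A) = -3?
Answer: 91/180 ≈ 0.50556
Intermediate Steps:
s(M) = 0
k(y, T) = y/2
m = 8
C(E, c) = -1 (C(E, c) = -9 + (((1/2)*0)*c + 8) = -9 + (0*c + 8) = -9 + (0 + 8) = -9 + 8 = -1)
(-91/180)*C(7, -10) = -91/180*(-1) = 91/180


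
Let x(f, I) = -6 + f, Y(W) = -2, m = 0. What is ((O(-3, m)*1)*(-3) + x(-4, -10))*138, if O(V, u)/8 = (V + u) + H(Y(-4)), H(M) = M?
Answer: 15180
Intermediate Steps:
O(V, u) = -16 + 8*V + 8*u (O(V, u) = 8*((V + u) - 2) = 8*(-2 + V + u) = -16 + 8*V + 8*u)
((O(-3, m)*1)*(-3) + x(-4, -10))*138 = (((-16 + 8*(-3) + 8*0)*1)*(-3) + (-6 - 4))*138 = (((-16 - 24 + 0)*1)*(-3) - 10)*138 = (-40*1*(-3) - 10)*138 = (-40*(-3) - 10)*138 = (120 - 10)*138 = 110*138 = 15180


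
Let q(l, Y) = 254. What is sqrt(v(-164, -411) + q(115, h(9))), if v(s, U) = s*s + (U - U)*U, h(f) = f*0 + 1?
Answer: 5*sqrt(1086) ≈ 164.77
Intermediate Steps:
h(f) = 1 (h(f) = 0 + 1 = 1)
v(s, U) = s**2 (v(s, U) = s**2 + 0*U = s**2 + 0 = s**2)
sqrt(v(-164, -411) + q(115, h(9))) = sqrt((-164)**2 + 254) = sqrt(26896 + 254) = sqrt(27150) = 5*sqrt(1086)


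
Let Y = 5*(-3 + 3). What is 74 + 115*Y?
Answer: 74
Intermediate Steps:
Y = 0 (Y = 5*0 = 0)
74 + 115*Y = 74 + 115*0 = 74 + 0 = 74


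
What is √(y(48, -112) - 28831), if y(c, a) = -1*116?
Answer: I*√28947 ≈ 170.14*I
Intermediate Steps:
y(c, a) = -116
√(y(48, -112) - 28831) = √(-116 - 28831) = √(-28947) = I*√28947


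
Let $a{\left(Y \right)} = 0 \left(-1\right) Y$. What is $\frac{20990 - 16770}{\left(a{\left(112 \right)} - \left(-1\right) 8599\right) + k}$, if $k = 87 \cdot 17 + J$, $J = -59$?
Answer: $\frac{4220}{10019} \approx 0.4212$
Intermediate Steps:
$a{\left(Y \right)} = 0$ ($a{\left(Y \right)} = 0 Y = 0$)
$k = 1420$ ($k = 87 \cdot 17 - 59 = 1479 - 59 = 1420$)
$\frac{20990 - 16770}{\left(a{\left(112 \right)} - \left(-1\right) 8599\right) + k} = \frac{20990 - 16770}{\left(0 - \left(-1\right) 8599\right) + 1420} = \frac{4220}{\left(0 - -8599\right) + 1420} = \frac{4220}{\left(0 + 8599\right) + 1420} = \frac{4220}{8599 + 1420} = \frac{4220}{10019}$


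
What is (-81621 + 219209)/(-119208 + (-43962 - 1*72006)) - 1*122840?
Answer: -7222289357/58794 ≈ -1.2284e+5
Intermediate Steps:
(-81621 + 219209)/(-119208 + (-43962 - 1*72006)) - 1*122840 = 137588/(-119208 + (-43962 - 72006)) - 122840 = 137588/(-119208 - 115968) - 122840 = 137588/(-235176) - 122840 = 137588*(-1/235176) - 122840 = -34397/58794 - 122840 = -7222289357/58794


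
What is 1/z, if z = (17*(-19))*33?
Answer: -1/10659 ≈ -9.3817e-5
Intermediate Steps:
z = -10659 (z = -323*33 = -10659)
1/z = 1/(-10659) = -1/10659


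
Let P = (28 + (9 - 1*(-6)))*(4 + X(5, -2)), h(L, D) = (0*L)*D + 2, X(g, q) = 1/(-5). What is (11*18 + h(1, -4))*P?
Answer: 32680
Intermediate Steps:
X(g, q) = -⅕
h(L, D) = 2 (h(L, D) = 0*D + 2 = 0 + 2 = 2)
P = 817/5 (P = (28 + (9 - 1*(-6)))*(4 - ⅕) = (28 + (9 + 6))*(19/5) = (28 + 15)*(19/5) = 43*(19/5) = 817/5 ≈ 163.40)
(11*18 + h(1, -4))*P = (11*18 + 2)*(817/5) = (198 + 2)*(817/5) = 200*(817/5) = 32680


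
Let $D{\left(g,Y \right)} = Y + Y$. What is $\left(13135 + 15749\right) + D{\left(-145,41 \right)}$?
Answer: $28966$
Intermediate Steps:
$D{\left(g,Y \right)} = 2 Y$
$\left(13135 + 15749\right) + D{\left(-145,41 \right)} = \left(13135 + 15749\right) + 2 \cdot 41 = 28884 + 82 = 28966$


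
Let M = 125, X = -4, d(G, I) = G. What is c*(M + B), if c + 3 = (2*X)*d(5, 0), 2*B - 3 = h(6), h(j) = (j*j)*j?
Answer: -20167/2 ≈ -10084.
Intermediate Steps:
h(j) = j**3 (h(j) = j**2*j = j**3)
B = 219/2 (B = 3/2 + (1/2)*6**3 = 3/2 + (1/2)*216 = 3/2 + 108 = 219/2 ≈ 109.50)
c = -43 (c = -3 + (2*(-4))*5 = -3 - 8*5 = -3 - 40 = -43)
c*(M + B) = -43*(125 + 219/2) = -43*469/2 = -20167/2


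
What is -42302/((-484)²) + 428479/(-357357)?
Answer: -5249576929/3805137336 ≈ -1.3796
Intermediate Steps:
-42302/((-484)²) + 428479/(-357357) = -42302/234256 + 428479*(-1/357357) = -42302*1/234256 - 428479/357357 = -21151/117128 - 428479/357357 = -5249576929/3805137336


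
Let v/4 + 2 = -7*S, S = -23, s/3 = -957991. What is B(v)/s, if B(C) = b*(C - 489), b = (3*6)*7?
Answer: -6174/957991 ≈ -0.0064447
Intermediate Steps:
s = -2873973 (s = 3*(-957991) = -2873973)
b = 126 (b = 18*7 = 126)
v = 636 (v = -8 + 4*(-7*(-23)) = -8 + 4*161 = -8 + 644 = 636)
B(C) = -61614 + 126*C (B(C) = 126*(C - 489) = 126*(-489 + C) = -61614 + 126*C)
B(v)/s = (-61614 + 126*636)/(-2873973) = (-61614 + 80136)*(-1/2873973) = 18522*(-1/2873973) = -6174/957991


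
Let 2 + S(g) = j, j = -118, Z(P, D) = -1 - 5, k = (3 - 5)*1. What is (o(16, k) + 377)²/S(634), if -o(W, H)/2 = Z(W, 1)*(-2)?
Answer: -124609/120 ≈ -1038.4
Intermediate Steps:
k = -2 (k = -2*1 = -2)
Z(P, D) = -6
S(g) = -120 (S(g) = -2 - 118 = -120)
o(W, H) = -24 (o(W, H) = -(-12)*(-2) = -2*12 = -24)
(o(16, k) + 377)²/S(634) = (-24 + 377)²/(-120) = 353²*(-1/120) = 124609*(-1/120) = -124609/120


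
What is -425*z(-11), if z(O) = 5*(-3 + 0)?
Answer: 6375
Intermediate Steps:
z(O) = -15 (z(O) = 5*(-3) = -15)
-425*z(-11) = -425*(-15) = 6375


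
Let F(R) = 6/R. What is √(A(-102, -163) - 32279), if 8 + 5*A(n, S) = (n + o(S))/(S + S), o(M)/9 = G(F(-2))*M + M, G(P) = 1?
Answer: 3*I*√2382260485/815 ≈ 179.66*I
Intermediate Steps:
o(M) = 18*M (o(M) = 9*(1*M + M) = 9*(M + M) = 9*(2*M) = 18*M)
A(n, S) = -8/5 + (n + 18*S)/(10*S) (A(n, S) = -8/5 + ((n + 18*S)/(S + S))/5 = -8/5 + ((n + 18*S)/((2*S)))/5 = -8/5 + ((n + 18*S)*(1/(2*S)))/5 = -8/5 + ((n + 18*S)/(2*S))/5 = -8/5 + (n + 18*S)/(10*S))
√(A(-102, -163) - 32279) = √((⅒)*(-102 + 2*(-163))/(-163) - 32279) = √((⅒)*(-1/163)*(-102 - 326) - 32279) = √((⅒)*(-1/163)*(-428) - 32279) = √(214/815 - 32279) = √(-26307171/815) = 3*I*√2382260485/815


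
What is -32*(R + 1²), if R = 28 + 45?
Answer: -2368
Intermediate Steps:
R = 73
-32*(R + 1²) = -32*(73 + 1²) = -32*(73 + 1) = -32*74 = -2368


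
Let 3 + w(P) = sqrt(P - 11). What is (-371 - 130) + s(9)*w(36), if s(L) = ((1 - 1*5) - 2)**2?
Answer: -429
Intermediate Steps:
w(P) = -3 + sqrt(-11 + P) (w(P) = -3 + sqrt(P - 11) = -3 + sqrt(-11 + P))
s(L) = 36 (s(L) = ((1 - 5) - 2)**2 = (-4 - 2)**2 = (-6)**2 = 36)
(-371 - 130) + s(9)*w(36) = (-371 - 130) + 36*(-3 + sqrt(-11 + 36)) = -501 + 36*(-3 + sqrt(25)) = -501 + 36*(-3 + 5) = -501 + 36*2 = -501 + 72 = -429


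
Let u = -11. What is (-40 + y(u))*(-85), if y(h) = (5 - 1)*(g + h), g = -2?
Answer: 7820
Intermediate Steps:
y(h) = -8 + 4*h (y(h) = (5 - 1)*(-2 + h) = 4*(-2 + h) = -8 + 4*h)
(-40 + y(u))*(-85) = (-40 + (-8 + 4*(-11)))*(-85) = (-40 + (-8 - 44))*(-85) = (-40 - 52)*(-85) = -92*(-85) = 7820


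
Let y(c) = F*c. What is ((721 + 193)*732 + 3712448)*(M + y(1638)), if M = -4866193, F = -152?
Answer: -22412092512824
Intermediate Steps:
y(c) = -152*c
((721 + 193)*732 + 3712448)*(M + y(1638)) = ((721 + 193)*732 + 3712448)*(-4866193 - 152*1638) = (914*732 + 3712448)*(-4866193 - 248976) = (669048 + 3712448)*(-5115169) = 4381496*(-5115169) = -22412092512824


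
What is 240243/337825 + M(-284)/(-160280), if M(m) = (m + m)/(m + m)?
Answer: 7701162043/10829318200 ≈ 0.71114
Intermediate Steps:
M(m) = 1 (M(m) = (2*m)/((2*m)) = (2*m)*(1/(2*m)) = 1)
240243/337825 + M(-284)/(-160280) = 240243/337825 + 1/(-160280) = 240243*(1/337825) + 1*(-1/160280) = 240243/337825 - 1/160280 = 7701162043/10829318200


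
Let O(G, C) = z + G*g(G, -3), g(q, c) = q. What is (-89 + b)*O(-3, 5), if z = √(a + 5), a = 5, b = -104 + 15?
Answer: -1602 - 178*√10 ≈ -2164.9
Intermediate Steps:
b = -89
z = √10 (z = √(5 + 5) = √10 ≈ 3.1623)
O(G, C) = √10 + G² (O(G, C) = √10 + G*G = √10 + G²)
(-89 + b)*O(-3, 5) = (-89 - 89)*(√10 + (-3)²) = -178*(√10 + 9) = -178*(9 + √10) = -1602 - 178*√10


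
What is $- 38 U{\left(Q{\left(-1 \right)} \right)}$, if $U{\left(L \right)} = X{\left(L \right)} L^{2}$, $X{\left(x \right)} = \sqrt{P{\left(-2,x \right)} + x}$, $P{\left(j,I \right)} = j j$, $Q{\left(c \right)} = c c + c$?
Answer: $0$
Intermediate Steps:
$Q{\left(c \right)} = c + c^{2}$ ($Q{\left(c \right)} = c^{2} + c = c + c^{2}$)
$P{\left(j,I \right)} = j^{2}$
$X{\left(x \right)} = \sqrt{4 + x}$ ($X{\left(x \right)} = \sqrt{\left(-2\right)^{2} + x} = \sqrt{4 + x}$)
$U{\left(L \right)} = L^{2} \sqrt{4 + L}$ ($U{\left(L \right)} = \sqrt{4 + L} L^{2} = L^{2} \sqrt{4 + L}$)
$- 38 U{\left(Q{\left(-1 \right)} \right)} = - 38 \left(- (1 - 1)\right)^{2} \sqrt{4 - \left(1 - 1\right)} = - 38 \left(\left(-1\right) 0\right)^{2} \sqrt{4 - 0} = - 38 \cdot 0^{2} \sqrt{4 + 0} = - 38 \cdot 0 \sqrt{4} = - 38 \cdot 0 \cdot 2 = \left(-38\right) 0 = 0$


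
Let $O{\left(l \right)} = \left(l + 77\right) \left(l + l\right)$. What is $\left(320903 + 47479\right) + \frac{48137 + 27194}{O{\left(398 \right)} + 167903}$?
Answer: $\frac{201137752477}{546003} \approx 3.6838 \cdot 10^{5}$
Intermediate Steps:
$O{\left(l \right)} = 2 l \left(77 + l\right)$ ($O{\left(l \right)} = \left(77 + l\right) 2 l = 2 l \left(77 + l\right)$)
$\left(320903 + 47479\right) + \frac{48137 + 27194}{O{\left(398 \right)} + 167903} = \left(320903 + 47479\right) + \frac{48137 + 27194}{2 \cdot 398 \left(77 + 398\right) + 167903} = 368382 + \frac{75331}{2 \cdot 398 \cdot 475 + 167903} = 368382 + \frac{75331}{378100 + 167903} = 368382 + \frac{75331}{546003} = \frac{201137752477}{546003}$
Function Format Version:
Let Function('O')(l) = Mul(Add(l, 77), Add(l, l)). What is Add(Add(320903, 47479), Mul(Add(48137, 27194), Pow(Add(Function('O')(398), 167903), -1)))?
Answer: Rational(201137752477, 546003) ≈ 3.6838e+5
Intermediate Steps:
Function('O')(l) = Mul(2, l, Add(77, l)) (Function('O')(l) = Mul(Add(77, l), Mul(2, l)) = Mul(2, l, Add(77, l)))
Add(Add(320903, 47479), Mul(Add(48137, 27194), Pow(Add(Function('O')(398), 167903), -1))) = Add(Add(320903, 47479), Mul(Add(48137, 27194), Pow(Add(Mul(2, 398, Add(77, 398)), 167903), -1))) = Add(368382, Mul(75331, Pow(Add(Mul(2, 398, 475), 167903), -1))) = Add(368382, Mul(75331, Pow(Add(378100, 167903), -1))) = Add(368382, Mul(75331, Pow(546003, -1))) = Add(368382, Mul(75331, Rational(1, 546003))) = Add(368382, Rational(75331, 546003)) = Rational(201137752477, 546003)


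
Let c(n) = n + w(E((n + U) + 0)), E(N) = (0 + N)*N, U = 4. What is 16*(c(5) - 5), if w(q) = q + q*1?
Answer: 2592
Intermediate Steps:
E(N) = N² (E(N) = N*N = N²)
w(q) = 2*q (w(q) = q + q = 2*q)
c(n) = n + 2*(4 + n)² (c(n) = n + 2*((n + 4) + 0)² = n + 2*((4 + n) + 0)² = n + 2*(4 + n)²)
16*(c(5) - 5) = 16*((5 + 2*(4 + 5)²) - 5) = 16*((5 + 2*9²) - 5) = 16*((5 + 2*81) - 5) = 16*((5 + 162) - 5) = 16*(167 - 5) = 16*162 = 2592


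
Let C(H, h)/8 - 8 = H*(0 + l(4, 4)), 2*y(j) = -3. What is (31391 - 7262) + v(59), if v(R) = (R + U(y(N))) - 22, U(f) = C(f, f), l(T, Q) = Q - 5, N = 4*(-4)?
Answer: 24242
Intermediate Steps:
N = -16
l(T, Q) = -5 + Q
y(j) = -3/2 (y(j) = (½)*(-3) = -3/2)
C(H, h) = 64 - 8*H (C(H, h) = 64 + 8*(H*(0 + (-5 + 4))) = 64 + 8*(H*(0 - 1)) = 64 + 8*(H*(-1)) = 64 + 8*(-H) = 64 - 8*H)
U(f) = 64 - 8*f
v(R) = 54 + R (v(R) = (R + (64 - 8*(-3/2))) - 22 = (R + (64 + 12)) - 22 = (R + 76) - 22 = (76 + R) - 22 = 54 + R)
(31391 - 7262) + v(59) = (31391 - 7262) + (54 + 59) = 24129 + 113 = 24242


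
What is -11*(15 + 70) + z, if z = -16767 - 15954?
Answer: -33656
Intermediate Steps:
z = -32721
-11*(15 + 70) + z = -11*(15 + 70) - 32721 = -11*85 - 32721 = -935 - 32721 = -33656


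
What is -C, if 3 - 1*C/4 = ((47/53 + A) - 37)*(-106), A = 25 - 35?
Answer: 19540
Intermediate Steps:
A = -10
C = -19540 (C = 12 - 4*((47/53 - 10) - 37)*(-106) = 12 - 4*(-483/53 - 37)*(-106) = 12 - (-9776)*(-106)/53 = 12 - 4*4888 = 12 - 19552 = -19540)
-C = -1*(-19540) = 19540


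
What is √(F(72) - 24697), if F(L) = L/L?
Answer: 42*I*√14 ≈ 157.15*I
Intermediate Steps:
F(L) = 1
√(F(72) - 24697) = √(1 - 24697) = √(-24696) = 42*I*√14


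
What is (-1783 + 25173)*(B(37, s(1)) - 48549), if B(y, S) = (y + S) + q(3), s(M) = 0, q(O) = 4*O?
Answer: -1134415000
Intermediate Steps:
B(y, S) = 12 + S + y (B(y, S) = (y + S) + 4*3 = (S + y) + 12 = 12 + S + y)
(-1783 + 25173)*(B(37, s(1)) - 48549) = (-1783 + 25173)*((12 + 0 + 37) - 48549) = 23390*(49 - 48549) = 23390*(-48500) = -1134415000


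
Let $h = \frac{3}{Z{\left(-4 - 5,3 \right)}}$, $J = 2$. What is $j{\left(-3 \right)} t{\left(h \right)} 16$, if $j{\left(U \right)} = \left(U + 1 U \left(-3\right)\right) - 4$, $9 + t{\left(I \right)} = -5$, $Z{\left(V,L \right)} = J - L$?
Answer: $-448$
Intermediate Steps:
$Z{\left(V,L \right)} = 2 - L$
$h = -3$ ($h = \frac{3}{2 - 3} = \frac{3}{-1} = 3 \left(-1\right) = -3$)
$t{\left(I \right)} = -14$ ($t{\left(I \right)} = -9 - 5 = -14$)
$j{\left(U \right)} = -4 - 2 U$ ($j{\left(U \right)} = \left(U + U \left(-3\right)\right) - 4 = \left(U - 3 U\right) - 4 = - 2 U - 4 = -4 - 2 U$)
$j{\left(-3 \right)} t{\left(h \right)} 16 = \left(-4 - -6\right) \left(-14\right) 16 = \left(-4 + 6\right) \left(-14\right) 16 = 2 \left(-14\right) 16 = \left(-28\right) 16 = -448$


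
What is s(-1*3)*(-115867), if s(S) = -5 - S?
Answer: 231734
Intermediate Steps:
s(-1*3)*(-115867) = (-5 - (-1)*3)*(-115867) = (-5 - 1*(-3))*(-115867) = (-5 + 3)*(-115867) = -2*(-115867) = 231734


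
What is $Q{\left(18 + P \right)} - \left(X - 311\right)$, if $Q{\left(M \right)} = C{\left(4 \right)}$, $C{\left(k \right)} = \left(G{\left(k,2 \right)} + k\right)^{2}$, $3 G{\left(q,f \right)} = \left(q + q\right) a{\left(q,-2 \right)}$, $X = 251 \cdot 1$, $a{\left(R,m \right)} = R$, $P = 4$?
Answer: $\frac{2476}{9} \approx 275.11$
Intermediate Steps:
$X = 251$
$G{\left(q,f \right)} = \frac{2 q^{2}}{3}$ ($G{\left(q,f \right)} = \frac{\left(q + q\right) q}{3} = \frac{2 q q}{3} = \frac{2 q^{2}}{3}$)
$C{\left(k \right)} = \left(k + \frac{2 k^{2}}{3}\right)^{2}$ ($C{\left(k \right)} = \left(\frac{2 k^{2}}{3} + k\right)^{2} = \left(k + \frac{2 k^{2}}{3}\right)^{2}$)
$Q{\left(M \right)} = \frac{1936}{9}$ ($Q{\left(M \right)} = \frac{4^{2} \left(3 + 2 \cdot 4\right)^{2}}{9} = \frac{1}{9} \cdot 16 \left(3 + 8\right)^{2} = \frac{1}{9} \cdot 16 \cdot 11^{2} = \frac{1}{9} \cdot 16 \cdot 121 = \frac{1936}{9}$)
$Q{\left(18 + P \right)} - \left(X - 311\right) = \frac{1936}{9} - \left(251 - 311\right) = \frac{1936}{9} - -60 = \frac{1936}{9} + 60 = \frac{2476}{9}$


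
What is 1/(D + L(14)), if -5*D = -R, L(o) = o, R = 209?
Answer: 5/279 ≈ 0.017921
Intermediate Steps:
D = 209/5 (D = -(-1)*209/5 = -1/5*(-209) = 209/5 ≈ 41.800)
1/(D + L(14)) = 1/(209/5 + 14) = 1/(279/5) = 5/279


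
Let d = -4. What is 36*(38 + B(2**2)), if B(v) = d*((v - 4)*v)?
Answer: 1368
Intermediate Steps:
B(v) = -4*v*(-4 + v) (B(v) = -4*(v - 4)*v = -4*(-4 + v)*v = -4*v*(-4 + v))
36*(38 + B(2**2)) = 36*(38 + 4*2**2*(4 - 1*2**2)) = 36*(38 + 4*4*(4 - 1*4)) = 36*(38 + 4*4*(4 - 4)) = 36*(38 + 4*4*0) = 36*(38 + 0) = 36*38 = 1368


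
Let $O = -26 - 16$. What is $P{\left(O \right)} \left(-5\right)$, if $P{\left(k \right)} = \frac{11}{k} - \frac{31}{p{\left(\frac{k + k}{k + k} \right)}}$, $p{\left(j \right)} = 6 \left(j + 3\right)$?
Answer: $\frac{435}{56} \approx 7.7679$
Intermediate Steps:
$p{\left(j \right)} = 18 + 6 j$ ($p{\left(j \right)} = 6 \left(3 + j\right) = 18 + 6 j$)
$O = -42$
$P{\left(k \right)} = - \frac{31}{24} + \frac{11}{k}$ ($P{\left(k \right)} = \frac{11}{k} - \frac{31}{18 + 6 \frac{k + k}{k + k}} = \frac{11}{k} - \frac{31}{18 + 6 \frac{2 k}{2 k}} = \frac{11}{k} - \frac{31}{18 + 6 \cdot 2 k \frac{1}{2 k}} = \frac{11}{k} - \frac{31}{18 + 6 \cdot 1} = \frac{11}{k} - \frac{31}{18 + 6} = \frac{11}{k} - \frac{31}{24} = - \frac{31}{24} + \frac{11}{k}$)
$P{\left(O \right)} \left(-5\right) = \left(- \frac{31}{24} + \frac{11}{-42}\right) \left(-5\right) = \left(- \frac{31}{24} + 11 \left(- \frac{1}{42}\right)\right) \left(-5\right) = \left(- \frac{31}{24} - \frac{11}{42}\right) \left(-5\right) = \left(- \frac{87}{56}\right) \left(-5\right) = \frac{435}{56}$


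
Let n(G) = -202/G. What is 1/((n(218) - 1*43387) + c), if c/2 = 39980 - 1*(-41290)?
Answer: 109/12987576 ≈ 8.3926e-6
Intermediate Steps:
c = 162540 (c = 2*(39980 - 1*(-41290)) = 2*(39980 + 41290) = 2*81270 = 162540)
1/((n(218) - 1*43387) + c) = 1/((-202/218 - 1*43387) + 162540) = 1/((-202*1/218 - 43387) + 162540) = 1/((-101/109 - 43387) + 162540) = 1/(-4729284/109 + 162540) = 1/(12987576/109) = 109/12987576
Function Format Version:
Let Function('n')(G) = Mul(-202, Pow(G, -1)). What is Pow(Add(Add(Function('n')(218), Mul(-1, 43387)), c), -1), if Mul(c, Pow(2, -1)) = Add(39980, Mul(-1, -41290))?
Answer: Rational(109, 12987576) ≈ 8.3926e-6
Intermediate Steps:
c = 162540 (c = Mul(2, Add(39980, Mul(-1, -41290))) = Mul(2, Add(39980, 41290)) = Mul(2, 81270) = 162540)
Pow(Add(Add(Function('n')(218), Mul(-1, 43387)), c), -1) = Pow(Add(Add(Mul(-202, Pow(218, -1)), Mul(-1, 43387)), 162540), -1) = Pow(Add(Add(Mul(-202, Rational(1, 218)), -43387), 162540), -1) = Pow(Add(Add(Rational(-101, 109), -43387), 162540), -1) = Pow(Add(Rational(-4729284, 109), 162540), -1) = Pow(Rational(12987576, 109), -1) = Rational(109, 12987576)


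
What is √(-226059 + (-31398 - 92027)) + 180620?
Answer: 180620 + 2*I*√87371 ≈ 1.8062e+5 + 591.17*I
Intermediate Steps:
√(-226059 + (-31398 - 92027)) + 180620 = √(-226059 - 123425) + 180620 = √(-349484) + 180620 = 2*I*√87371 + 180620 = 180620 + 2*I*√87371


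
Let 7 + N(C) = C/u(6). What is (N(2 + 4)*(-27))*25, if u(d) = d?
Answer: 4050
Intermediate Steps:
N(C) = -7 + C/6
(N(2 + 4)*(-27))*25 = ((-7 + (2 + 4)/6)*(-27))*25 = ((-7 + (⅙)*6)*(-27))*25 = ((-7 + 1)*(-27))*25 = -6*(-27)*25 = 162*25 = 4050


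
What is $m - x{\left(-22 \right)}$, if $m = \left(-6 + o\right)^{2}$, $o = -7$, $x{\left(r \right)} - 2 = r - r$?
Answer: $167$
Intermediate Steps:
$x{\left(r \right)} = 2$ ($x{\left(r \right)} = 2 + \left(r - r\right) = 2 + 0 = 2$)
$m = 169$ ($m = \left(-6 - 7\right)^{2} = \left(-13\right)^{2} = 169$)
$m - x{\left(-22 \right)} = 169 - 2 = 167$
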